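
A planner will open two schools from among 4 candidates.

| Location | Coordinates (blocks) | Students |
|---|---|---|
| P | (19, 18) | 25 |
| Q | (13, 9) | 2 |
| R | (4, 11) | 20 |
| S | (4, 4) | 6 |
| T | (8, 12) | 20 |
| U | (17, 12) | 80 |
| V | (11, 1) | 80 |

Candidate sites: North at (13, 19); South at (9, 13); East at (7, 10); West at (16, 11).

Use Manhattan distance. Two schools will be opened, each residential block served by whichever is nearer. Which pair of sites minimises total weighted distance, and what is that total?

Evaluate every pair (each demand assigned to the nearer of the two):
  {East, West}: total = 1654
  {South, West}: total = 1804
  {North, West}: total = 2079
  {North, South}: total = 2295
  {North, East}: total = 2303
  {South, East}: total = 2323
Best pair: {East, West} with total 1654.

{East, West}, total 1654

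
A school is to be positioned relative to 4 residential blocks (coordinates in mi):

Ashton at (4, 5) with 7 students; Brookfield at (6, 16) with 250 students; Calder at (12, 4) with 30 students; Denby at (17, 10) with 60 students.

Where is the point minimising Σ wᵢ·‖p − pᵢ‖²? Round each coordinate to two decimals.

(8.38, 13.70)

The minimiser of Σwᵢ‖p−pᵢ‖² is the weighted centroid p* = (Σwᵢpᵢ)/(Σwᵢ).
Σwᵢ = 347.
Σwᵢxᵢ = 7·4 + 250·6 + 30·12 + 60·17 = 2908.
Σwᵢyᵢ = 7·5 + 250·16 + 30·4 + 60·10 = 4755.
x* = 2908/347 = 8.38, y* = 4755/347 = 13.70.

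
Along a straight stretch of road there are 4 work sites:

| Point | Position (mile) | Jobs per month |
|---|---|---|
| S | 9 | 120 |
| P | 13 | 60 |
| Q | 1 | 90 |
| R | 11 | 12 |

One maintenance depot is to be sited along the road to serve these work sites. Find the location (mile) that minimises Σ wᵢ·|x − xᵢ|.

x = 9

For a sum of weighted absolute distances on a line, the optimum is the weighted median (not the mean). Total weight W = 282; half-weight = 141.
Sort by position and accumulate weight:
  mile 1 (Q, w=90) → cum 90
  mile 9 (S, w=120) → cum 210  ≥ 141 → median here
  mile 11 (R, w=12) → cum 222
  mile 13 (P, w=60) → cum 282
Optimal location: mile 9.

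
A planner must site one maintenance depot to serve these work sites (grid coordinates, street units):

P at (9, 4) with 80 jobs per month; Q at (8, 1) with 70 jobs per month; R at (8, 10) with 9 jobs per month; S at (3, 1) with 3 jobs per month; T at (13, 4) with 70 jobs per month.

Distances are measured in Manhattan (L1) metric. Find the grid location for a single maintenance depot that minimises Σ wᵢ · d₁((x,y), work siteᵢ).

Manhattan distance separates: Σwᵢ(|x−xᵢ|+|y−yᵢ|) = Σwᵢ|x−xᵢ| + Σwᵢ|y−yᵢ|, so x and y are optimised independently as 1-D weighted medians.
Total weight W = 232; half = 116.
x-coordinate, sorted with cumulative weight:
  x=3 (S, w=3) cum 3
  x=8 (Q, w=70) cum 73
  x=8 (R, w=9) cum 82
  x=9 (P, w=80) cum 162  ← median
  x=13 (T, w=70) cum 232
⇒ x* = 9
y-coordinate, sorted with cumulative weight:
  y=1 (Q, w=70) cum 70
  y=1 (S, w=3) cum 73
  y=4 (P, w=80) cum 153  ← median
  y=4 (T, w=70) cum 223
  y=10 (R, w=9) cum 232
⇒ y* = 4

(9, 4)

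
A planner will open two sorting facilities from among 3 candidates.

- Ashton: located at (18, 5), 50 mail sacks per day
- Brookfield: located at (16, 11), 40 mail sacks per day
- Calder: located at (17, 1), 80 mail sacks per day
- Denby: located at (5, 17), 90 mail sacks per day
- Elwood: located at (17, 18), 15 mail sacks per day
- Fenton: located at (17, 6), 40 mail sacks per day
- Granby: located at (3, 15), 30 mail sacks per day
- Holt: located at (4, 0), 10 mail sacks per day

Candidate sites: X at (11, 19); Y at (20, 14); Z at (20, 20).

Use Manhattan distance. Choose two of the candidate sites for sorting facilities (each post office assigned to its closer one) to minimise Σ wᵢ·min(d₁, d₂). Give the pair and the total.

Evaluate every pair (each demand assigned to the nearer of the two):
  {X, Y}: total = 3995
  {Y, Z}: total = 5085
  {X, Z}: total = 5225
Best pair: {X, Y} with total 3995.

{X, Y}, total 3995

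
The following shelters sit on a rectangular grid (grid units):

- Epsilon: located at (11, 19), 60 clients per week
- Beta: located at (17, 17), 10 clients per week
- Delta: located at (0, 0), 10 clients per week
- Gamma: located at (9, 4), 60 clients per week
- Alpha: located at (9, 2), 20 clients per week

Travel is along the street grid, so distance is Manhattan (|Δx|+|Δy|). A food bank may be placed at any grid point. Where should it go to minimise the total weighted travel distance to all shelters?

Manhattan distance separates: Σwᵢ(|x−xᵢ|+|y−yᵢ|) = Σwᵢ|x−xᵢ| + Σwᵢ|y−yᵢ|, so x and y are optimised independently as 1-D weighted medians.
Total weight W = 160; half = 80.
x-coordinate, sorted with cumulative weight:
  x=0 (Delta, w=10) cum 10
  x=9 (Gamma, w=60) cum 70
  x=9 (Alpha, w=20) cum 90  ← median
  x=11 (Epsilon, w=60) cum 150
  x=17 (Beta, w=10) cum 160
⇒ x* = 9
y-coordinate, sorted with cumulative weight:
  y=0 (Delta, w=10) cum 10
  y=2 (Alpha, w=20) cum 30
  y=4 (Gamma, w=60) cum 90  ← median
  y=17 (Beta, w=10) cum 100
  y=19 (Epsilon, w=60) cum 160
⇒ y* = 4

(9, 4)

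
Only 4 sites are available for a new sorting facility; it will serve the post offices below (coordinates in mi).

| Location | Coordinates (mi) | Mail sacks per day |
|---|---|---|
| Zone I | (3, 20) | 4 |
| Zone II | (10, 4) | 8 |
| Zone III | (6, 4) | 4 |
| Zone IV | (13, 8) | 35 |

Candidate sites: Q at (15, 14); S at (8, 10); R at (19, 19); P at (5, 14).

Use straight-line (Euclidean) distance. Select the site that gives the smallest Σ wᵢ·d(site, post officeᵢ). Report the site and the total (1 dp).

Total weighted distance at each candidate:
  Q (15, 14): total = 418.3
  S (8, 10): total = 309.1
  R (19, 19): total = 722.0
  P (5, 14): total = 504.9
Minimum is at S with total 309.1 mi.

S, total 309.1 mi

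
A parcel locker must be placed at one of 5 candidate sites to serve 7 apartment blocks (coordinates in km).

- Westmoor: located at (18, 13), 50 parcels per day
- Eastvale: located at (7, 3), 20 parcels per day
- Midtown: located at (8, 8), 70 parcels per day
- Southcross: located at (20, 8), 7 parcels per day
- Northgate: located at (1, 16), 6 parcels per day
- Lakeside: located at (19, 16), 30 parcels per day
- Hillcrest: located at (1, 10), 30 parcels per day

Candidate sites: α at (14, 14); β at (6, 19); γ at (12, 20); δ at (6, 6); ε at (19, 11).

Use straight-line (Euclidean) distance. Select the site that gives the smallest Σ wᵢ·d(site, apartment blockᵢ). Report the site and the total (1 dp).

α, total 1768.8 km

Total weighted distance at each candidate:
  α (14, 14): total = 1768.8
  β (6, 19): total = 2642.8
  γ (12, 20): total = 2559.8
  δ (6, 6): total = 1806.1
  ε (19, 11): total = 2023.4
Minimum is at α with total 1768.8 km.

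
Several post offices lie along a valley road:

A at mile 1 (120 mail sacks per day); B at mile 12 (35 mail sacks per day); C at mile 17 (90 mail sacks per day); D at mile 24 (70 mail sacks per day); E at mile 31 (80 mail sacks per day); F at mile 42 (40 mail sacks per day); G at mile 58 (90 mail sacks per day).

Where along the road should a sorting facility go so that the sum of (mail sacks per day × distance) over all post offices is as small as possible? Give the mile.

x = 24

For a sum of weighted absolute distances on a line, the optimum is the weighted median (not the mean). Total weight W = 525; half-weight = 262.5.
Sort by position and accumulate weight:
  mile 1 (A, w=120) → cum 120
  mile 12 (B, w=35) → cum 155
  mile 17 (C, w=90) → cum 245
  mile 24 (D, w=70) → cum 315  ≥ 262.5 → median here
  mile 31 (E, w=80) → cum 395
  mile 42 (F, w=40) → cum 435
  mile 58 (G, w=90) → cum 525
Optimal location: mile 24.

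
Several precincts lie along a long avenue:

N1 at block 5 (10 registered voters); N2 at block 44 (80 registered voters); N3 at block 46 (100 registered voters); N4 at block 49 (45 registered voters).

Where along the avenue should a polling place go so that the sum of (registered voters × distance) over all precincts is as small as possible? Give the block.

x = 46

For a sum of weighted absolute distances on a line, the optimum is the weighted median (not the mean). Total weight W = 235; half-weight = 117.5.
Sort by position and accumulate weight:
  block 5 (N1, w=10) → cum 10
  block 44 (N2, w=80) → cum 90
  block 46 (N3, w=100) → cum 190  ≥ 117.5 → median here
  block 49 (N4, w=45) → cum 235
Optimal location: block 46.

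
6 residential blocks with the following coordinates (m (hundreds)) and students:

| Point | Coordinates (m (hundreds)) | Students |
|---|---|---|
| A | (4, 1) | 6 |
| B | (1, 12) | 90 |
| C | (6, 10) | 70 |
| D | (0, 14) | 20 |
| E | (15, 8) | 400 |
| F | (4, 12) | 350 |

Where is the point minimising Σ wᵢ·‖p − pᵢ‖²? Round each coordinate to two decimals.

(8.48, 10.11)

The minimiser of Σwᵢ‖p−pᵢ‖² is the weighted centroid p* = (Σwᵢpᵢ)/(Σwᵢ).
Σwᵢ = 936.
Σwᵢxᵢ = 6·4 + 90·1 + 70·6 + 20·0 + 400·15 + 350·4 = 7934.
Σwᵢyᵢ = 6·1 + 90·12 + 70·10 + 20·14 + 400·8 + 350·12 = 9466.
x* = 7934/936 = 8.48, y* = 9466/936 = 10.11.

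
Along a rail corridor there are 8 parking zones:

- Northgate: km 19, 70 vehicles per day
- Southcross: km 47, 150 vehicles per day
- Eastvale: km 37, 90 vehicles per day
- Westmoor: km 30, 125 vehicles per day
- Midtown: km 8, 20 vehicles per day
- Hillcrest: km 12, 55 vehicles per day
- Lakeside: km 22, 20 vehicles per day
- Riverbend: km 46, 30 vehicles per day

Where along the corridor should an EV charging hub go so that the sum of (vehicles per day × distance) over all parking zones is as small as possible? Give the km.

x = 30

For a sum of weighted absolute distances on a line, the optimum is the weighted median (not the mean). Total weight W = 560; half-weight = 280.
Sort by position and accumulate weight:
  km 8 (Midtown, w=20) → cum 20
  km 12 (Hillcrest, w=55) → cum 75
  km 19 (Northgate, w=70) → cum 145
  km 22 (Lakeside, w=20) → cum 165
  km 30 (Westmoor, w=125) → cum 290  ≥ 280 → median here
  km 37 (Eastvale, w=90) → cum 380
  km 46 (Riverbend, w=30) → cum 410
  km 47 (Southcross, w=150) → cum 560
Optimal location: km 30.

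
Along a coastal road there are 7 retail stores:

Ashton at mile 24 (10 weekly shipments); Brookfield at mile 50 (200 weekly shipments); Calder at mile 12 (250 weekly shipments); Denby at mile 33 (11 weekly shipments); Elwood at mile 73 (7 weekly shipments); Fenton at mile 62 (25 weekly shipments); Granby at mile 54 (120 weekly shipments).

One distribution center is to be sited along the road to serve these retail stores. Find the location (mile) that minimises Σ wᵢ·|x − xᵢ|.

For a sum of weighted absolute distances on a line, the optimum is the weighted median (not the mean). Total weight W = 623; half-weight = 311.5.
Sort by position and accumulate weight:
  mile 12 (Calder, w=250) → cum 250
  mile 24 (Ashton, w=10) → cum 260
  mile 33 (Denby, w=11) → cum 271
  mile 50 (Brookfield, w=200) → cum 471  ≥ 311.5 → median here
  mile 54 (Granby, w=120) → cum 591
  mile 62 (Fenton, w=25) → cum 616
  mile 73 (Elwood, w=7) → cum 623
Optimal location: mile 50.

x = 50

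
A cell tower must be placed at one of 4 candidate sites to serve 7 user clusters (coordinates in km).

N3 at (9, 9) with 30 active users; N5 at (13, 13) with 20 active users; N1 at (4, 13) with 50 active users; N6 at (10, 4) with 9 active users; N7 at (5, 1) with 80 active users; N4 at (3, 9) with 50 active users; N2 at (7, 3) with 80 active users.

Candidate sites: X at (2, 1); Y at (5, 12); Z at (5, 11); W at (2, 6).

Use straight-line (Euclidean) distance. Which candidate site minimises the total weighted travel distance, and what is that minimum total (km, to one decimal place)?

W, total 2018.5 km

Total weighted distance at each candidate:
  X (2, 1): total = 2403.6
  Y (5, 12): total = 2264.7
  Z (5, 11): total = 2089.4
  W (2, 6): total = 2018.5
Minimum is at W with total 2018.5 km.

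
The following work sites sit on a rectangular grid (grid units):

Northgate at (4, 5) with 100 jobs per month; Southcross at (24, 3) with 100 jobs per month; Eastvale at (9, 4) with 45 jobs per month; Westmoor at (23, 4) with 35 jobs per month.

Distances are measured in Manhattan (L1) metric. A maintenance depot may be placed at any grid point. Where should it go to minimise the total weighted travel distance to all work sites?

(9, 4)

Manhattan distance separates: Σwᵢ(|x−xᵢ|+|y−yᵢ|) = Σwᵢ|x−xᵢ| + Σwᵢ|y−yᵢ|, so x and y are optimised independently as 1-D weighted medians.
Total weight W = 280; half = 140.
x-coordinate, sorted with cumulative weight:
  x=4 (Northgate, w=100) cum 100
  x=9 (Eastvale, w=45) cum 145  ← median
  x=23 (Westmoor, w=35) cum 180
  x=24 (Southcross, w=100) cum 280
⇒ x* = 9
y-coordinate, sorted with cumulative weight:
  y=3 (Southcross, w=100) cum 100
  y=4 (Eastvale, w=45) cum 145  ← median
  y=4 (Westmoor, w=35) cum 180
  y=5 (Northgate, w=100) cum 280
⇒ y* = 4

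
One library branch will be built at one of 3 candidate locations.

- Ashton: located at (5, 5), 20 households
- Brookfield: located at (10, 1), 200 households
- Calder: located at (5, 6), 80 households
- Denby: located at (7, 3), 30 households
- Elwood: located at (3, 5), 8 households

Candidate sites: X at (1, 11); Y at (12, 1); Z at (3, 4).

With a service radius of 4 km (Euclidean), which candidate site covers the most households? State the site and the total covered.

Y, covering 200

Coverage radius r = 4 km; a point is covered iff (Δx)²+(Δy)² ≤ 4² = 16.
  X (1, 11): covers {none} → 0
  Y (12, 1): covers {Brookfield} → 200
  Z (3, 4): covers {Ashton, Calder, Elwood} → 108
Maximum coverage at Y: 200 households.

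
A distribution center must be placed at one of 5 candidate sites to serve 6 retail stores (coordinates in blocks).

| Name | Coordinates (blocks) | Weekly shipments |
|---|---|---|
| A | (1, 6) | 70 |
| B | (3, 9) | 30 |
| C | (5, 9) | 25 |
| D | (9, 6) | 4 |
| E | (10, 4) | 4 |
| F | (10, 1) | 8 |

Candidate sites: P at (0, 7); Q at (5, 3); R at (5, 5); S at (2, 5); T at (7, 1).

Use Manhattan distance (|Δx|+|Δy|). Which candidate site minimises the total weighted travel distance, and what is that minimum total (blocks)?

S, total 629 blocks

Total weighted distance at each candidate:
  P (0, 7): total = 685
  Q (5, 3): total = 988
  R (5, 5): total = 746
  S (2, 5): total = 629
  T (7, 1): total = 1456
Minimum is at S with total 629 blocks.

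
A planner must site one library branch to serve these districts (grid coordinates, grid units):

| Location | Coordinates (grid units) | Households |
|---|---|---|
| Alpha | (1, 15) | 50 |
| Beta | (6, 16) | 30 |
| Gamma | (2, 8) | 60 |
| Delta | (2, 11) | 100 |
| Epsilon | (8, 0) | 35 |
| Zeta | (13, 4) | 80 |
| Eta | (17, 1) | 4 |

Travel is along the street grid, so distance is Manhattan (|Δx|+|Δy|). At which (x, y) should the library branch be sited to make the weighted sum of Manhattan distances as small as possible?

(2, 11)

Manhattan distance separates: Σwᵢ(|x−xᵢ|+|y−yᵢ|) = Σwᵢ|x−xᵢ| + Σwᵢ|y−yᵢ|, so x and y are optimised independently as 1-D weighted medians.
Total weight W = 359; half = 179.5.
x-coordinate, sorted with cumulative weight:
  x=1 (Alpha, w=50) cum 50
  x=2 (Gamma, w=60) cum 110
  x=2 (Delta, w=100) cum 210  ← median
  x=6 (Beta, w=30) cum 240
  x=8 (Epsilon, w=35) cum 275
  x=13 (Zeta, w=80) cum 355
  x=17 (Eta, w=4) cum 359
⇒ x* = 2
y-coordinate, sorted with cumulative weight:
  y=0 (Epsilon, w=35) cum 35
  y=1 (Eta, w=4) cum 39
  y=4 (Zeta, w=80) cum 119
  y=8 (Gamma, w=60) cum 179
  y=11 (Delta, w=100) cum 279  ← median
  y=15 (Alpha, w=50) cum 329
  y=16 (Beta, w=30) cum 359
⇒ y* = 11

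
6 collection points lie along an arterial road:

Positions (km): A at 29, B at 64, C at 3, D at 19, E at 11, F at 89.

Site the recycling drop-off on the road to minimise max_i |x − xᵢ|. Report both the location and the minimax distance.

location 46, max distance 43

The 1-center on a line is the midpoint of the two extreme points: leftmost at 3, rightmost at 89.
Optimal location = (3 + 89)/2 = 46; maximum distance = (89 − 3)/2 = 43.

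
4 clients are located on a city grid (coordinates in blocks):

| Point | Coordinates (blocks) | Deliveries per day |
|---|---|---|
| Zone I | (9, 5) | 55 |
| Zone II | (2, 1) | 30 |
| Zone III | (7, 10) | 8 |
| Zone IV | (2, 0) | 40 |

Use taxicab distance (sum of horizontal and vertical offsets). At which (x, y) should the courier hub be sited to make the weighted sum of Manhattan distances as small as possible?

Manhattan distance separates: Σwᵢ(|x−xᵢ|+|y−yᵢ|) = Σwᵢ|x−xᵢ| + Σwᵢ|y−yᵢ|, so x and y are optimised independently as 1-D weighted medians.
Total weight W = 133; half = 66.5.
x-coordinate, sorted with cumulative weight:
  x=2 (Zone II, w=30) cum 30
  x=2 (Zone IV, w=40) cum 70  ← median
  x=7 (Zone III, w=8) cum 78
  x=9 (Zone I, w=55) cum 133
⇒ x* = 2
y-coordinate, sorted with cumulative weight:
  y=0 (Zone IV, w=40) cum 40
  y=1 (Zone II, w=30) cum 70  ← median
  y=5 (Zone I, w=55) cum 125
  y=10 (Zone III, w=8) cum 133
⇒ y* = 1

(2, 1)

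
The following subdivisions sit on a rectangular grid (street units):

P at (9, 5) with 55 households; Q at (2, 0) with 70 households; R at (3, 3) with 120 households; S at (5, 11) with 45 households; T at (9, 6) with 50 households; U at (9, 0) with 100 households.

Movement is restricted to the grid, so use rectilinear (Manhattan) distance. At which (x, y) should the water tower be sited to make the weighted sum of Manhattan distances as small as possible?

Manhattan distance separates: Σwᵢ(|x−xᵢ|+|y−yᵢ|) = Σwᵢ|x−xᵢ| + Σwᵢ|y−yᵢ|, so x and y are optimised independently as 1-D weighted medians.
Total weight W = 440; half = 220.
x-coordinate, sorted with cumulative weight:
  x=2 (Q, w=70) cum 70
  x=3 (R, w=120) cum 190
  x=5 (S, w=45) cum 235  ← median
  x=9 (P, w=55) cum 290
  x=9 (T, w=50) cum 340
  x=9 (U, w=100) cum 440
⇒ x* = 5
y-coordinate, sorted with cumulative weight:
  y=0 (Q, w=70) cum 70
  y=0 (U, w=100) cum 170
  y=3 (R, w=120) cum 290  ← median
  y=5 (P, w=55) cum 345
  y=6 (T, w=50) cum 395
  y=11 (S, w=45) cum 440
⇒ y* = 3

(5, 3)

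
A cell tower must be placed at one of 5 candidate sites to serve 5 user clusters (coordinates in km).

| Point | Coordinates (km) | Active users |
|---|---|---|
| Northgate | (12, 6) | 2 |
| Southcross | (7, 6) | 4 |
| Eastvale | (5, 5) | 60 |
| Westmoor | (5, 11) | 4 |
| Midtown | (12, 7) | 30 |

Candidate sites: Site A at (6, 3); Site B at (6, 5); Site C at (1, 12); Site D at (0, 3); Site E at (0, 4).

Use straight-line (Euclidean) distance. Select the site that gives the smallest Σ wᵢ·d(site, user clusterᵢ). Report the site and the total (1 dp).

Total weighted distance at each candidate:
  Site A (6, 3): total = 408.8
  Site B (6, 5): total = 291.9
  Site C (1, 12): total = 921.7
  Site D (0, 3): total = 795.5
  Site E (0, 4): total = 764.9
Minimum is at Site B with total 291.9 km.

Site B, total 291.9 km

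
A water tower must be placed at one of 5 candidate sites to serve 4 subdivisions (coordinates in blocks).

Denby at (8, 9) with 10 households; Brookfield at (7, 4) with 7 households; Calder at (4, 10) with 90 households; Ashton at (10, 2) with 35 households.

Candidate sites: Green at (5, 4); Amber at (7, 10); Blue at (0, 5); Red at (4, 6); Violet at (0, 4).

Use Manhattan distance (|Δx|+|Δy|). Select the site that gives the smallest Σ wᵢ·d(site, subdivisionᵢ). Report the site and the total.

Amber, total 717 blocks

Total weighted distance at each candidate:
  Green (5, 4): total = 969
  Amber (7, 10): total = 717
  Blue (0, 5): total = 1441
  Red (4, 6): total = 815
  Violet (0, 4): total = 1499
Minimum is at Amber with total 717 blocks.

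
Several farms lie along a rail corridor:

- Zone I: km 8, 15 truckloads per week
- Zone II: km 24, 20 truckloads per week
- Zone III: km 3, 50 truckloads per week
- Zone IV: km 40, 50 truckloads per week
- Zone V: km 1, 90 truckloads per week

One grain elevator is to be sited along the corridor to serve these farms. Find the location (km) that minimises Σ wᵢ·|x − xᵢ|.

For a sum of weighted absolute distances on a line, the optimum is the weighted median (not the mean). Total weight W = 225; half-weight = 112.5.
Sort by position and accumulate weight:
  km 1 (Zone V, w=90) → cum 90
  km 3 (Zone III, w=50) → cum 140  ≥ 112.5 → median here
  km 8 (Zone I, w=15) → cum 155
  km 24 (Zone II, w=20) → cum 175
  km 40 (Zone IV, w=50) → cum 225
Optimal location: km 3.

x = 3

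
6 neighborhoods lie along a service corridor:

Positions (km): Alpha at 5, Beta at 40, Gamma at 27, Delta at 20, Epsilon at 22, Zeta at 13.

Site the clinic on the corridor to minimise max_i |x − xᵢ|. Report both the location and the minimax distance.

location 22.5, max distance 17.5

The 1-center on a line is the midpoint of the two extreme points: leftmost at 5, rightmost at 40.
Optimal location = (5 + 40)/2 = 22.5; maximum distance = (40 − 5)/2 = 17.5.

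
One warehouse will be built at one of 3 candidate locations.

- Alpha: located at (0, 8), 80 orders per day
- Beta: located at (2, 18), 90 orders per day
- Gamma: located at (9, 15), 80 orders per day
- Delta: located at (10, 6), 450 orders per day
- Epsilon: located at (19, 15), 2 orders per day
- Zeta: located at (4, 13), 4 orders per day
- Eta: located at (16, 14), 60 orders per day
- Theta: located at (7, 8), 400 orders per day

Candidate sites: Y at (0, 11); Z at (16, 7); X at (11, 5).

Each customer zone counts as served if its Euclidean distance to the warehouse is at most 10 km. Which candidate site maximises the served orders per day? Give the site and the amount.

Coverage radius r = 10 km; a point is covered iff (Δx)²+(Δy)² ≤ 10² = 100.
  Y (0, 11): covers {Alpha, Beta, Gamma, Zeta, Theta} → 654
  Z (16, 7): covers {Delta, Epsilon, Eta, Theta} → 912
  X (11, 5): covers {Delta, Theta} → 850
Maximum coverage at Z: 912 orders per day.

Z, covering 912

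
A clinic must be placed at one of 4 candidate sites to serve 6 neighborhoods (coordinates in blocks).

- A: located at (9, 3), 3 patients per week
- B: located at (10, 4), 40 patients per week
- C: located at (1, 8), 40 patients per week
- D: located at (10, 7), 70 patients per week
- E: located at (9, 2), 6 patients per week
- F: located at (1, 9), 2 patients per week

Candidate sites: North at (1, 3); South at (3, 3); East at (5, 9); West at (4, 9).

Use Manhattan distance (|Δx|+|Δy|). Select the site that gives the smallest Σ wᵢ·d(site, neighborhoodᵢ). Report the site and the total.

Total weighted distance at each candidate:
  North (1, 3): total = 1600
  South (3, 3): total = 1446
  East (5, 9): total = 1194
  West (4, 9): total = 1271
Minimum is at East with total 1194 blocks.

East, total 1194 blocks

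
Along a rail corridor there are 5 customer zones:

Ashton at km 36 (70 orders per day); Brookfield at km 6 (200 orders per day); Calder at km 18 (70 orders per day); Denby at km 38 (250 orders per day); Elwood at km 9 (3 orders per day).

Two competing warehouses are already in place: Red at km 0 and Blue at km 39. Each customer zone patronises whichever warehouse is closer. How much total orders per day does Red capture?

273

The indifferent point is the midpoint (0+39)/2 = 19.5; customer zones left of it (closer to Red at 0) go to Red, those right go to Blue.
  Brookfield at 6 (w=200) → Red
  Elwood at 9 (w=3) → Red
  Calder at 18 (w=70) → Red
  Ashton at 36 (w=70) → Blue
  Denby at 38 (w=250) → Blue
Red captures 273; Blue captures 320.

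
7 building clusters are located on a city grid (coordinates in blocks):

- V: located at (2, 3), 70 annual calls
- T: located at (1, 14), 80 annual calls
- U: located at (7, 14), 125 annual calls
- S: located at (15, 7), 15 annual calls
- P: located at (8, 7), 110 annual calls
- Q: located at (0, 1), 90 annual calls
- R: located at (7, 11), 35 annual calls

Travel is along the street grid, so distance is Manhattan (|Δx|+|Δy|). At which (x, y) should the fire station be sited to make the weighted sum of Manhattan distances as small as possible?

Manhattan distance separates: Σwᵢ(|x−xᵢ|+|y−yᵢ|) = Σwᵢ|x−xᵢ| + Σwᵢ|y−yᵢ|, so x and y are optimised independently as 1-D weighted medians.
Total weight W = 525; half = 262.5.
x-coordinate, sorted with cumulative weight:
  x=0 (Q, w=90) cum 90
  x=1 (T, w=80) cum 170
  x=2 (V, w=70) cum 240
  x=7 (U, w=125) cum 365  ← median
  x=7 (R, w=35) cum 400
  x=8 (P, w=110) cum 510
  x=15 (S, w=15) cum 525
⇒ x* = 7
y-coordinate, sorted with cumulative weight:
  y=1 (Q, w=90) cum 90
  y=3 (V, w=70) cum 160
  y=7 (S, w=15) cum 175
  y=7 (P, w=110) cum 285  ← median
  y=11 (R, w=35) cum 320
  y=14 (T, w=80) cum 400
  y=14 (U, w=125) cum 525
⇒ y* = 7

(7, 7)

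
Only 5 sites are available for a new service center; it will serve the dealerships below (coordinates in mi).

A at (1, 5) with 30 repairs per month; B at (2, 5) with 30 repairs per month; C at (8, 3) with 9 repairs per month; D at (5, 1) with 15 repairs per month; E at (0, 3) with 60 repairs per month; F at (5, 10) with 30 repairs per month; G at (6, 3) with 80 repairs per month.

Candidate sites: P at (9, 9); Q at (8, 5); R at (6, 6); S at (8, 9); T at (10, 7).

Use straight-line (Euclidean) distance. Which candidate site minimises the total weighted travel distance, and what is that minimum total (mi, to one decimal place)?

R, total 1151.8 mi

Total weighted distance at each candidate:
  P (9, 9): total = 2008.5
  Q (8, 5): total = 1379.0
  R (6, 6): total = 1151.8
  S (8, 9): total = 1841.2
  T (10, 7): total = 1955.1
Minimum is at R with total 1151.8 mi.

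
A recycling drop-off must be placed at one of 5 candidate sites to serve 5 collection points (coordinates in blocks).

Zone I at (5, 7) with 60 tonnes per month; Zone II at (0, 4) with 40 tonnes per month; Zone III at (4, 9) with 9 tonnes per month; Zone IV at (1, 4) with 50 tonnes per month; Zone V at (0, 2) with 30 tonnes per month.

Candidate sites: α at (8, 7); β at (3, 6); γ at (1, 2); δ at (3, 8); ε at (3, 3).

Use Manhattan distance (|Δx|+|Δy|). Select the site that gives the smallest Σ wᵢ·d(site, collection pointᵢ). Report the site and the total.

β, total 826 blocks

Total weighted distance at each candidate:
  α (8, 7): total = 1564
  β (3, 6): total = 826
  γ (1, 2): total = 880
  δ (3, 8): total = 1048
  ε (3, 3): total = 853
Minimum is at β with total 826 blocks.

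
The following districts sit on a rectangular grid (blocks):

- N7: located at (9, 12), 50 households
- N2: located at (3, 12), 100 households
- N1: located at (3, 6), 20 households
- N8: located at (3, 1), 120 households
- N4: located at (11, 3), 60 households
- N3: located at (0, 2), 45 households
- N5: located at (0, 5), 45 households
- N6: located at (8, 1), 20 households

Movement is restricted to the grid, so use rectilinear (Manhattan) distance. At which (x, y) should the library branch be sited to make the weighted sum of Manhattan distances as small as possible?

Manhattan distance separates: Σwᵢ(|x−xᵢ|+|y−yᵢ|) = Σwᵢ|x−xᵢ| + Σwᵢ|y−yᵢ|, so x and y are optimised independently as 1-D weighted medians.
Total weight W = 460; half = 230.
x-coordinate, sorted with cumulative weight:
  x=0 (N3, w=45) cum 45
  x=0 (N5, w=45) cum 90
  x=3 (N2, w=100) cum 190
  x=3 (N1, w=20) cum 210
  x=3 (N8, w=120) cum 330  ← median
  x=8 (N6, w=20) cum 350
  x=9 (N7, w=50) cum 400
  x=11 (N4, w=60) cum 460
⇒ x* = 3
y-coordinate, sorted with cumulative weight:
  y=1 (N8, w=120) cum 120
  y=1 (N6, w=20) cum 140
  y=2 (N3, w=45) cum 185
  y=3 (N4, w=60) cum 245  ← median
  y=5 (N5, w=45) cum 290
  y=6 (N1, w=20) cum 310
  y=12 (N7, w=50) cum 360
  y=12 (N2, w=100) cum 460
⇒ y* = 3

(3, 3)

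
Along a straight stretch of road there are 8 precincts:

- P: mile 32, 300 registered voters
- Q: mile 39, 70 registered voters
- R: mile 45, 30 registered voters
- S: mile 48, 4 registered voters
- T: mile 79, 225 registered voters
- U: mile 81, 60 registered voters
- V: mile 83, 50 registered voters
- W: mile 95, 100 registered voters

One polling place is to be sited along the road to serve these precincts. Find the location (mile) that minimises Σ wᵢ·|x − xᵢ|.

For a sum of weighted absolute distances on a line, the optimum is the weighted median (not the mean). Total weight W = 839; half-weight = 419.5.
Sort by position and accumulate weight:
  mile 32 (P, w=300) → cum 300
  mile 39 (Q, w=70) → cum 370
  mile 45 (R, w=30) → cum 400
  mile 48 (S, w=4) → cum 404
  mile 79 (T, w=225) → cum 629  ≥ 419.5 → median here
  mile 81 (U, w=60) → cum 689
  mile 83 (V, w=50) → cum 739
  mile 95 (W, w=100) → cum 839
Optimal location: mile 79.

x = 79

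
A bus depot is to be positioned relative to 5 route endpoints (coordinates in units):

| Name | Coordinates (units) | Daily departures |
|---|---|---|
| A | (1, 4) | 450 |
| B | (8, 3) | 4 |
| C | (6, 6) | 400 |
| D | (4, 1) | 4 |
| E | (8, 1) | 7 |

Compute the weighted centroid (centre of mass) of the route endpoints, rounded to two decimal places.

The minimiser of Σwᵢ‖p−pᵢ‖² is the weighted centroid p* = (Σwᵢpᵢ)/(Σwᵢ).
Σwᵢ = 865.
Σwᵢxᵢ = 450·1 + 4·8 + 400·6 + 4·4 + 7·8 = 2954.
Σwᵢyᵢ = 450·4 + 4·3 + 400·6 + 4·1 + 7·1 = 4223.
x* = 2954/865 = 3.42, y* = 4223/865 = 4.88.

(3.42, 4.88)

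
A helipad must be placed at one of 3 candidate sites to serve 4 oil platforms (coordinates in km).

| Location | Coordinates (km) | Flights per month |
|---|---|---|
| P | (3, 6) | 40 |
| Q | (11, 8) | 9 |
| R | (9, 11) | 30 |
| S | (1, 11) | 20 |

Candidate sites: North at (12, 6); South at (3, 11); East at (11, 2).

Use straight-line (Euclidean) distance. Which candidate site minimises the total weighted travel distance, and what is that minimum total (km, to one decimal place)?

South, total 496.9 km

Total weighted distance at each candidate:
  North (12, 6): total = 796.7
  South (3, 11): total = 496.9
  East (11, 2): total = 957.4
Minimum is at South with total 496.9 km.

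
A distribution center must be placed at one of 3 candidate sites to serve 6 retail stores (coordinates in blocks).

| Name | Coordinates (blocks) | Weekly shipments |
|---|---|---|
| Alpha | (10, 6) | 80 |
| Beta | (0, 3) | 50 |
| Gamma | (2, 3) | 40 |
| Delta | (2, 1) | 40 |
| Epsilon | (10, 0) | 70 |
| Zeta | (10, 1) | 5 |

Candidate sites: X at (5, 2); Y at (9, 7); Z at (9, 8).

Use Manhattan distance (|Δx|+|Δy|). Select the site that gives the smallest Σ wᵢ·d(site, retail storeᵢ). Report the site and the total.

Total weighted distance at each candidate:
  X (5, 2): total = 1860
  Y (9, 7): total = 2365
  Z (9, 8): total = 2650
Minimum is at X with total 1860 blocks.

X, total 1860 blocks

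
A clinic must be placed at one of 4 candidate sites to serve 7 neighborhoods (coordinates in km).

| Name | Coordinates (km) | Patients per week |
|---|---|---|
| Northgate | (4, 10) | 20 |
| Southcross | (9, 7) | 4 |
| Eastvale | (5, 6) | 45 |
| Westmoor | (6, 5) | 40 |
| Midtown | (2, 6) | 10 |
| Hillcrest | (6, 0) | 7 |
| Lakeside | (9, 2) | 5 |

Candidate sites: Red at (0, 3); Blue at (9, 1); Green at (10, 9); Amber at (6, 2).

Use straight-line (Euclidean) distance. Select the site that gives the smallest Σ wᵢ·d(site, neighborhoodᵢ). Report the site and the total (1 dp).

Total weighted distance at each candidate:
  Red (0, 3): total = 844.3
  Blue (9, 1): total = 831.2
  Green (10, 9): total = 809.0
  Amber (6, 2): total = 579.4
Minimum is at Amber with total 579.4 km.

Amber, total 579.4 km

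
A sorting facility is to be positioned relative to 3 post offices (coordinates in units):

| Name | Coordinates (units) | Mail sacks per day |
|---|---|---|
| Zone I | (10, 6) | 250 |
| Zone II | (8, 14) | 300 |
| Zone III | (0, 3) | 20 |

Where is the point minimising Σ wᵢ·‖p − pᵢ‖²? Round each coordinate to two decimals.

The minimiser of Σwᵢ‖p−pᵢ‖² is the weighted centroid p* = (Σwᵢpᵢ)/(Σwᵢ).
Σwᵢ = 570.
Σwᵢxᵢ = 250·10 + 300·8 + 20·0 = 4900.
Σwᵢyᵢ = 250·6 + 300·14 + 20·3 = 5760.
x* = 4900/570 = 8.60, y* = 5760/570 = 10.11.

(8.60, 10.11)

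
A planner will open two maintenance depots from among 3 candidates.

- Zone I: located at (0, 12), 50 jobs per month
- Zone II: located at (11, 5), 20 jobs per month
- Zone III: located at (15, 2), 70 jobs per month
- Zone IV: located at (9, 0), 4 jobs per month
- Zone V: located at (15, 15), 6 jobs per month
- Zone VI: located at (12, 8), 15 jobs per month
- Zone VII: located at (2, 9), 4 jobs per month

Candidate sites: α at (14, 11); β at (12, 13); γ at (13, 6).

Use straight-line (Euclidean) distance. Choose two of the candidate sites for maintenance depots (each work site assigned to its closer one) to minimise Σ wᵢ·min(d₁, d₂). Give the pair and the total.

{β, γ}, total 1087.0

Evaluate every pair (each demand assigned to the nearer of the two):
  {β, γ}: total = 1087.0
  {α, γ}: total = 1192.3
  {α, β}: total = 1537.3
Best pair: {β, γ} with total 1087.0.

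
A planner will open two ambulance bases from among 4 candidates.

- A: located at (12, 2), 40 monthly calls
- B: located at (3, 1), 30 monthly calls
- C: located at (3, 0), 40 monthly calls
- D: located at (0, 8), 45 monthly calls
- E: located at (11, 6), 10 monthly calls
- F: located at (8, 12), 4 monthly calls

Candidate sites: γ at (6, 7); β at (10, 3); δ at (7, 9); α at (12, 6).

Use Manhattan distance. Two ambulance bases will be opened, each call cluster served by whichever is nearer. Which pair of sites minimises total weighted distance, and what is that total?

Evaluate every pair (each demand assigned to the nearer of the two):
  {γ, β}: total = 1173
  {γ, α}: total = 1183
  {β, δ}: total = 1206
  {δ, α}: total = 1426
  {β, α}: total = 1470
  {γ, δ}: total = 1501
Best pair: {γ, β} with total 1173.

{γ, β}, total 1173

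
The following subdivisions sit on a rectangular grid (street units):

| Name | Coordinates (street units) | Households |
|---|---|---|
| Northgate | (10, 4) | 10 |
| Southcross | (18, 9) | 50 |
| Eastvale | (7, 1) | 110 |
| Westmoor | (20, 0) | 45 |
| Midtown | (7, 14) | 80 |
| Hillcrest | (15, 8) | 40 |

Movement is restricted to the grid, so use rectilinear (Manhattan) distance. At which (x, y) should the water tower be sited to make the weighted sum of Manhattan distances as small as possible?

(7, 8)

Manhattan distance separates: Σwᵢ(|x−xᵢ|+|y−yᵢ|) = Σwᵢ|x−xᵢ| + Σwᵢ|y−yᵢ|, so x and y are optimised independently as 1-D weighted medians.
Total weight W = 335; half = 167.5.
x-coordinate, sorted with cumulative weight:
  x=7 (Eastvale, w=110) cum 110
  x=7 (Midtown, w=80) cum 190  ← median
  x=10 (Northgate, w=10) cum 200
  x=15 (Hillcrest, w=40) cum 240
  x=18 (Southcross, w=50) cum 290
  x=20 (Westmoor, w=45) cum 335
⇒ x* = 7
y-coordinate, sorted with cumulative weight:
  y=0 (Westmoor, w=45) cum 45
  y=1 (Eastvale, w=110) cum 155
  y=4 (Northgate, w=10) cum 165
  y=8 (Hillcrest, w=40) cum 205  ← median
  y=9 (Southcross, w=50) cum 255
  y=14 (Midtown, w=80) cum 335
⇒ y* = 8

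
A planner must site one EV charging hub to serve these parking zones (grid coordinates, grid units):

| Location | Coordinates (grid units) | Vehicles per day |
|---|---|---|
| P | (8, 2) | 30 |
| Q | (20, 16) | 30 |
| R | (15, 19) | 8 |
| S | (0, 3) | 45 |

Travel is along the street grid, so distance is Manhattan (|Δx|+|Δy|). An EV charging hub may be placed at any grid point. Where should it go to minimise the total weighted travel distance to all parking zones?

(8, 3)

Manhattan distance separates: Σwᵢ(|x−xᵢ|+|y−yᵢ|) = Σwᵢ|x−xᵢ| + Σwᵢ|y−yᵢ|, so x and y are optimised independently as 1-D weighted medians.
Total weight W = 113; half = 56.5.
x-coordinate, sorted with cumulative weight:
  x=0 (S, w=45) cum 45
  x=8 (P, w=30) cum 75  ← median
  x=15 (R, w=8) cum 83
  x=20 (Q, w=30) cum 113
⇒ x* = 8
y-coordinate, sorted with cumulative weight:
  y=2 (P, w=30) cum 30
  y=3 (S, w=45) cum 75  ← median
  y=16 (Q, w=30) cum 105
  y=19 (R, w=8) cum 113
⇒ y* = 3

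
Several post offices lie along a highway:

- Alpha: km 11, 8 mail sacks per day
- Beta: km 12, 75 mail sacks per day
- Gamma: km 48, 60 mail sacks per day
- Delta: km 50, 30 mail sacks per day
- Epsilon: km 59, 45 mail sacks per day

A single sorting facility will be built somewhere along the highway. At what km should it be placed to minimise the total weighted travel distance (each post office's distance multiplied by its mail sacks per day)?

For a sum of weighted absolute distances on a line, the optimum is the weighted median (not the mean). Total weight W = 218; half-weight = 109.
Sort by position and accumulate weight:
  km 11 (Alpha, w=8) → cum 8
  km 12 (Beta, w=75) → cum 83
  km 48 (Gamma, w=60) → cum 143  ≥ 109 → median here
  km 50 (Delta, w=30) → cum 173
  km 59 (Epsilon, w=45) → cum 218
Optimal location: km 48.

x = 48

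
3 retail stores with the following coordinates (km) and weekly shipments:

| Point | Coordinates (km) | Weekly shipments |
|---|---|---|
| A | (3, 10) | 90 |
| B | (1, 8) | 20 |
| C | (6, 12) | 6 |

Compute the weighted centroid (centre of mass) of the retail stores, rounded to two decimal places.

(2.81, 9.76)

The minimiser of Σwᵢ‖p−pᵢ‖² is the weighted centroid p* = (Σwᵢpᵢ)/(Σwᵢ).
Σwᵢ = 116.
Σwᵢxᵢ = 90·3 + 20·1 + 6·6 = 326.
Σwᵢyᵢ = 90·10 + 20·8 + 6·12 = 1132.
x* = 326/116 = 2.81, y* = 1132/116 = 9.76.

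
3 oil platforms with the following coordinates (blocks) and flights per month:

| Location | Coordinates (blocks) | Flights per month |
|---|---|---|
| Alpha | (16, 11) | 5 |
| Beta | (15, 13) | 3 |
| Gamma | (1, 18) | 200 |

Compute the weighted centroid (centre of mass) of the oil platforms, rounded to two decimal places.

(1.56, 17.76)

The minimiser of Σwᵢ‖p−pᵢ‖² is the weighted centroid p* = (Σwᵢpᵢ)/(Σwᵢ).
Σwᵢ = 208.
Σwᵢxᵢ = 5·16 + 3·15 + 200·1 = 325.
Σwᵢyᵢ = 5·11 + 3·13 + 200·18 = 3694.
x* = 325/208 = 1.56, y* = 3694/208 = 17.76.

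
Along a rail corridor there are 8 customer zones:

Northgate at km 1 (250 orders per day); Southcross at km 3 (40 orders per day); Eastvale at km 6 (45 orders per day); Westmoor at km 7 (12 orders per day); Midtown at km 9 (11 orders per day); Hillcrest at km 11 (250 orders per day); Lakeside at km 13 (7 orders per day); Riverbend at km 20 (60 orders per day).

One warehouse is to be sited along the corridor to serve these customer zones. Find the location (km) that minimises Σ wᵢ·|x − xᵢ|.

For a sum of weighted absolute distances on a line, the optimum is the weighted median (not the mean). Total weight W = 675; half-weight = 337.5.
Sort by position and accumulate weight:
  km 1 (Northgate, w=250) → cum 250
  km 3 (Southcross, w=40) → cum 290
  km 6 (Eastvale, w=45) → cum 335
  km 7 (Westmoor, w=12) → cum 347  ≥ 337.5 → median here
  km 9 (Midtown, w=11) → cum 358
  km 11 (Hillcrest, w=250) → cum 608
  km 13 (Lakeside, w=7) → cum 615
  km 20 (Riverbend, w=60) → cum 675
Optimal location: km 7.

x = 7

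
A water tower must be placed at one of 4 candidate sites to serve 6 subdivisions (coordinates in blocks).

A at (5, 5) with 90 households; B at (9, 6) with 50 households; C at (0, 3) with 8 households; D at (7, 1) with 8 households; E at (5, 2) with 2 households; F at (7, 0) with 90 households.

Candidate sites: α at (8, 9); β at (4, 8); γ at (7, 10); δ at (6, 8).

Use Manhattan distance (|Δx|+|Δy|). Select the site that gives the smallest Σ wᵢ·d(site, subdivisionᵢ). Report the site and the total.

δ, total 1586 blocks

Total weighted distance at each candidate:
  α (8, 9): total = 1934
  β (4, 8): total = 1866
  γ (7, 10): total = 2034
  δ (6, 8): total = 1586
Minimum is at δ with total 1586 blocks.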